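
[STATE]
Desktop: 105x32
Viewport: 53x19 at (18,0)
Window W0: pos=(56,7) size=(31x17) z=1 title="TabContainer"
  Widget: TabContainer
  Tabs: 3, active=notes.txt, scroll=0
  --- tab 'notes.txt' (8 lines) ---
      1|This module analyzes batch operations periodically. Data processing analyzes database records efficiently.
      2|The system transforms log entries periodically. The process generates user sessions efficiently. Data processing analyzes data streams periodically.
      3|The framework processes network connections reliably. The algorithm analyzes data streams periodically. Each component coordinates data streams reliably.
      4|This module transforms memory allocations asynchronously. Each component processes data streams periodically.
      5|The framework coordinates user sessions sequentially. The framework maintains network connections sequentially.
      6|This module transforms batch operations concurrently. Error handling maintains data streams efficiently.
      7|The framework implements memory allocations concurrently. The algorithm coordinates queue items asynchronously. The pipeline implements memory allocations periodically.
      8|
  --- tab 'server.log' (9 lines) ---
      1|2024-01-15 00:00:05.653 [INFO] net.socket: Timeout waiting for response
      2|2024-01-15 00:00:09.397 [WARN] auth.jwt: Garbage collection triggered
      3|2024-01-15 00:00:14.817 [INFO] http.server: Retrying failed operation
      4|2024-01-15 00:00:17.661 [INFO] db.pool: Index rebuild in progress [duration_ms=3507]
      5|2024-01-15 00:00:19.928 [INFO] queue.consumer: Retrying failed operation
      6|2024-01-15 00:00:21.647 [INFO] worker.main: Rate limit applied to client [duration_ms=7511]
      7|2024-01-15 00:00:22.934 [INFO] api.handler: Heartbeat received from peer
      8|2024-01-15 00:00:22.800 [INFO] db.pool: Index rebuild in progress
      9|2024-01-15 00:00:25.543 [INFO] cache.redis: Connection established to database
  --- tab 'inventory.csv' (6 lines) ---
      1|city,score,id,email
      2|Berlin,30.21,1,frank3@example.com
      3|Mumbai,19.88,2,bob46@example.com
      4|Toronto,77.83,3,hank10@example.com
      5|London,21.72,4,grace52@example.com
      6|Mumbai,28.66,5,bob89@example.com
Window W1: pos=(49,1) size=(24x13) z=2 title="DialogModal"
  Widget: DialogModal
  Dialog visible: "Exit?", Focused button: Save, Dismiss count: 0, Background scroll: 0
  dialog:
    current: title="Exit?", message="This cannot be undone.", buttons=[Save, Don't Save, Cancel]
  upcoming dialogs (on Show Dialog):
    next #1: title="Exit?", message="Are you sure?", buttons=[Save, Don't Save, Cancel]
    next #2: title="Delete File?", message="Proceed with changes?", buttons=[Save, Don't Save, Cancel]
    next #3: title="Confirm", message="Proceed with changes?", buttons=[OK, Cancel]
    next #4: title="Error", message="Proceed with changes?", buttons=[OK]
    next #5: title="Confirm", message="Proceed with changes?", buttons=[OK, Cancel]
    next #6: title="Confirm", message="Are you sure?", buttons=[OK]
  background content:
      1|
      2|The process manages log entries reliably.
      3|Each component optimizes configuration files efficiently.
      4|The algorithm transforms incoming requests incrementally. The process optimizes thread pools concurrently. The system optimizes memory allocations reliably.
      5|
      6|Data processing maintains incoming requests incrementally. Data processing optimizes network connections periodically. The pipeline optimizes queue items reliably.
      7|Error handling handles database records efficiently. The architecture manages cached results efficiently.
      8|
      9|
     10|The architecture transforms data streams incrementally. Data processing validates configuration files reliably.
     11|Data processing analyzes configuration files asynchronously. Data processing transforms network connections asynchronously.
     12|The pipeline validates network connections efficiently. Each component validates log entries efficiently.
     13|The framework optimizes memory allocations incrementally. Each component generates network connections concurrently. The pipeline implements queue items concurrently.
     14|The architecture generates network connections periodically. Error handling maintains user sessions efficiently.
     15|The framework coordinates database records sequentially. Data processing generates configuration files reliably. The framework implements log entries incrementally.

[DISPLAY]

                                                     
                               ┏━━━━━━━━━━━━━━━━━━━━━
                               ┃ DialogModal         
                               ┠─────────────────────
                               ┃                     
                               ┃The process manages l
                               ┃Ea┌────────────────┐i
                               ┃Th│     Exit?      │o
                               ┃  │This cannot be u│ 
                               ┃Da│[Save]  Don't Sa│t
                               ┃Er└────────────────┘e
                               ┃                     
                               ┃                     
                               ┗━━━━━━━━━━━━━━━━━━━━━
                                      ┃The framework 
                                      ┃This module tr
                                      ┃The framework 
                                      ┃This module tr
                                      ┃The framework 


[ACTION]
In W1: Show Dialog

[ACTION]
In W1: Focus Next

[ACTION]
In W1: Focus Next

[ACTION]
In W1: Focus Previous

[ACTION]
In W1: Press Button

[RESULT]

                                                     
                               ┏━━━━━━━━━━━━━━━━━━━━━
                               ┃ DialogModal         
                               ┠─────────────────────
                               ┃                     
                               ┃The process manages l
                               ┃Each component optimi
                               ┃The algorithm transfo
                               ┃                     
                               ┃Data processing maint
                               ┃Error handling handle
                               ┃                     
                               ┃                     
                               ┗━━━━━━━━━━━━━━━━━━━━━
                                      ┃The framework 
                                      ┃This module tr
                                      ┃The framework 
                                      ┃This module tr
                                      ┃The framework 


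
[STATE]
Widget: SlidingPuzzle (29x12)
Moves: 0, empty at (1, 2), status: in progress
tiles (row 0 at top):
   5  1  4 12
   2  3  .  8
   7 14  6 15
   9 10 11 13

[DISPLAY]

┌────┬────┬────┬────┐        
│  5 │  1 │  4 │ 12 │        
├────┼────┼────┼────┤        
│  2 │  3 │    │  8 │        
├────┼────┼────┼────┤        
│  7 │ 14 │  6 │ 15 │        
├────┼────┼────┼────┤        
│  9 │ 10 │ 11 │ 13 │        
└────┴────┴────┴────┘        
Moves: 0                     
                             
                             


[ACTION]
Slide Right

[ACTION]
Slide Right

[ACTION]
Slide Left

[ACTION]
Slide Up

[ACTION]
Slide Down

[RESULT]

┌────┬────┬────┬────┐        
│  5 │  1 │  4 │ 12 │        
├────┼────┼────┼────┤        
│  2 │    │  3 │  8 │        
├────┼────┼────┼────┤        
│  7 │ 14 │  6 │ 15 │        
├────┼────┼────┼────┤        
│  9 │ 10 │ 11 │ 13 │        
└────┴────┴────┴────┘        
Moves: 5                     
                             
                             


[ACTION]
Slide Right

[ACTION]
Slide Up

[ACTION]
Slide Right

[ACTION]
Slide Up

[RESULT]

┌────┬────┬────┬────┐        
│  5 │  1 │  4 │ 12 │        
├────┼────┼────┼────┤        
│  7 │  2 │  3 │  8 │        
├────┼────┼────┼────┤        
│  9 │ 14 │  6 │ 15 │        
├────┼────┼────┼────┤        
│    │ 10 │ 11 │ 13 │        
└────┴────┴────┴────┘        
Moves: 8                     
                             
                             


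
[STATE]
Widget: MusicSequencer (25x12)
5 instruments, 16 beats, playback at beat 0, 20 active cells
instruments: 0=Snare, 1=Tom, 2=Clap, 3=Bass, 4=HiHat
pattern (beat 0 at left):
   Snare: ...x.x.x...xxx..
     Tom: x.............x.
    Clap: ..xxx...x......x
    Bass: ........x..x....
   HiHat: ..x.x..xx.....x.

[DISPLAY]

      ▼123456789012345   
 Snare···█·█·█···███··   
   Tom█·············█·   
  Clap··███···█······█   
  Bass········█··█····   
 HiHat··█·█··██·····█·   
                         
                         
                         
                         
                         
                         


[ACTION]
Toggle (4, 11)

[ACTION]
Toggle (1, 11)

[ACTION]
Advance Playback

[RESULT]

      0▼23456789012345   
 Snare···█·█·█···███··   
   Tom█··········█··█·   
  Clap··███···█······█   
  Bass········█··█····   
 HiHat··█·█··██··█··█·   
                         
                         
                         
                         
                         
                         


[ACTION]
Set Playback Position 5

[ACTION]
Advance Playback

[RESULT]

      012345▼789012345   
 Snare···█·█·█···███··   
   Tom█··········█··█·   
  Clap··███···█······█   
  Bass········█··█····   
 HiHat··█·█··██··█··█·   
                         
                         
                         
                         
                         
                         


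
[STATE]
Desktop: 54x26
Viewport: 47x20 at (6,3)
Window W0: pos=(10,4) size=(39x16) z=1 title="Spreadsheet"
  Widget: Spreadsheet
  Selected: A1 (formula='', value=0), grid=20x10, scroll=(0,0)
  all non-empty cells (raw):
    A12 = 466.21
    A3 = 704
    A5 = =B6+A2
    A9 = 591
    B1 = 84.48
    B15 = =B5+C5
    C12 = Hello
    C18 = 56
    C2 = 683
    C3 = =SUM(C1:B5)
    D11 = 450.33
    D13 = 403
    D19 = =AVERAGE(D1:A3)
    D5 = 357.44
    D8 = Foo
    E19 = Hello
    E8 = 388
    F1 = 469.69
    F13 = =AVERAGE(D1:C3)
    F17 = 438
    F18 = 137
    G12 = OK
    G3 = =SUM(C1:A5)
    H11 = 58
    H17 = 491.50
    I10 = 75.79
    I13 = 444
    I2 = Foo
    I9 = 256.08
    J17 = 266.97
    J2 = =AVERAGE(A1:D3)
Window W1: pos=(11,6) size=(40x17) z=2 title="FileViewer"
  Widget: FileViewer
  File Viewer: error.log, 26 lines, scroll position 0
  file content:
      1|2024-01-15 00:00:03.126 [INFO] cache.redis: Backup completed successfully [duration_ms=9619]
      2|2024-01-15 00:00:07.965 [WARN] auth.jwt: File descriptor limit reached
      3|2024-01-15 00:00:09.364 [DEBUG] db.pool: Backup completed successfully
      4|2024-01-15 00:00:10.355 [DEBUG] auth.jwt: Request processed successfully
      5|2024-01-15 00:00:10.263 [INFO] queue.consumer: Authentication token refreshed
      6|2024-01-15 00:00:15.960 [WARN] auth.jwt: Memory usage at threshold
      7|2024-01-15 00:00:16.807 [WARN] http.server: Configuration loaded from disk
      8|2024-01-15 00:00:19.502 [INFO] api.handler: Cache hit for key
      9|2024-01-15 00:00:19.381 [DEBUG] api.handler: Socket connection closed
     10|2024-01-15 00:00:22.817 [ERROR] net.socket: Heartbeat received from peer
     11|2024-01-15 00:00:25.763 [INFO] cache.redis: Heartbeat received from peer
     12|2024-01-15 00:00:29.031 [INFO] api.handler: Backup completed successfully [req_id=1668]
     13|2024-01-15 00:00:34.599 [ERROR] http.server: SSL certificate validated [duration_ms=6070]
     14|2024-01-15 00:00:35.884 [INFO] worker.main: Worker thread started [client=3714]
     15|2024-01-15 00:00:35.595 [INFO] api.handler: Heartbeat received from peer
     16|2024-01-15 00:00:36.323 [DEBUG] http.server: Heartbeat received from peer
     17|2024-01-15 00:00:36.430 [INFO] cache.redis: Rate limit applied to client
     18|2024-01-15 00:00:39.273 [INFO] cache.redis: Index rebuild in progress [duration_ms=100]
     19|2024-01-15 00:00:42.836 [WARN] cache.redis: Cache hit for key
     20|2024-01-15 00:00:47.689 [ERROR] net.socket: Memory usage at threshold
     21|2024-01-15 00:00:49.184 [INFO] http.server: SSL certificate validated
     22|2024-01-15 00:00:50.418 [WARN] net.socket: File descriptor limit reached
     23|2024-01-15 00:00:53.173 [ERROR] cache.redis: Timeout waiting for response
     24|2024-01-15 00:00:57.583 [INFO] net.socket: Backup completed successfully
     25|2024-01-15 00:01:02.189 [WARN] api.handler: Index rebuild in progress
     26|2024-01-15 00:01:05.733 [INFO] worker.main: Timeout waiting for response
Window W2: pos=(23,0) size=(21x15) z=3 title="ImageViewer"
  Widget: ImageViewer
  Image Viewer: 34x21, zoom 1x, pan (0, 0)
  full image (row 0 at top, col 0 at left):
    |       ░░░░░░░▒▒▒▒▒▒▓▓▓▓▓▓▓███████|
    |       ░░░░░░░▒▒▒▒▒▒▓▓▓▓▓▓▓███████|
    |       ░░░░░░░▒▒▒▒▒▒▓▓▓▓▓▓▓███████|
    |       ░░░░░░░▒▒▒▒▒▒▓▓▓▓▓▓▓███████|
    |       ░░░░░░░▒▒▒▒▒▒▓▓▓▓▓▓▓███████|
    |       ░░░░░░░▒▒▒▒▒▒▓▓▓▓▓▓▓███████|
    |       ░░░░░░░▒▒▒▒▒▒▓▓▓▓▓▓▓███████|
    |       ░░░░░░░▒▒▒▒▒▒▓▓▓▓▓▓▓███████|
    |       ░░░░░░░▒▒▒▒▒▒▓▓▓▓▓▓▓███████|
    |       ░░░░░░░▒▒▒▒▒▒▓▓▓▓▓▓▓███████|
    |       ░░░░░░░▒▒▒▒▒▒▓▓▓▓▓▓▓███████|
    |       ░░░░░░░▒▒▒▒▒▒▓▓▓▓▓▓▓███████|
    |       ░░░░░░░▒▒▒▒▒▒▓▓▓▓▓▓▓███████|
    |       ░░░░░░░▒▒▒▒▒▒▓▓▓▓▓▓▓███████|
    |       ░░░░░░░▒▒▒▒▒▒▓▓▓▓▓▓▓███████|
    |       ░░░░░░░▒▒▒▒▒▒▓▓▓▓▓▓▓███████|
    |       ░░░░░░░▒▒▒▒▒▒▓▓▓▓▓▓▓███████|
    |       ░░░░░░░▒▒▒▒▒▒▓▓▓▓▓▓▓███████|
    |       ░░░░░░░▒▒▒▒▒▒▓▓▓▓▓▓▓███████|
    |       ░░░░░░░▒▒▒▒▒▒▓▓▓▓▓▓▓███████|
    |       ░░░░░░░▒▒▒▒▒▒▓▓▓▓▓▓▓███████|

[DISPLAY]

                 ┃       ░░░░░░░▒▒▒▒▒┃         
    ┏━━━━━━━━━━━━┃       ░░░░░░░▒▒▒▒▒┃━━━━┓    
    ┃ Spreadsheet┃       ░░░░░░░▒▒▒▒▒┃    ┃    
    ┠┏━━━━━━━━━━━┃       ░░░░░░░▒▒▒▒▒┃━━━━━━┓  
    ┃┃ FileViewer┃       ░░░░░░░▒▒▒▒▒┃      ┃  
    ┃┠───────────┃       ░░░░░░░▒▒▒▒▒┃──────┨  
    ┃┃2024-01-15 ┃       ░░░░░░░▒▒▒▒▒┃ache.▲┃  
    ┃┃2024-01-15 ┃       ░░░░░░░▒▒▒▒▒┃uth.j█┃  
    ┃┃2024-01-15 ┃       ░░░░░░░▒▒▒▒▒┃db.po░┃  
    ┃┃2024-01-15 ┃       ░░░░░░░▒▒▒▒▒┃auth.░┃  
    ┃┃2024-01-15 ┃       ░░░░░░░▒▒▒▒▒┃ueue.░┃  
    ┃┃2024-01-15 ┗━━━━━━━━━━━━━━━━━━━┛uth.j░┃  
    ┃┃2024-01-15 00:00:16.807 [WARN] http.s░┃  
    ┃┃2024-01-15 00:00:19.502 [INFO] api.ha░┃  
    ┃┃2024-01-15 00:00:19.381 [DEBUG] api.h░┃  
    ┃┃2024-01-15 00:00:22.817 [ERROR] net.s░┃  
    ┗┃2024-01-15 00:00:25.763 [INFO] cache.░┃  
     ┃2024-01-15 00:00:29.031 [INFO] api.ha░┃  
     ┃2024-01-15 00:00:34.599 [ERROR] http.▼┃  
     ┗━━━━━━━━━━━━━━━━━━━━━━━━━━━━━━━━━━━━━━┛  


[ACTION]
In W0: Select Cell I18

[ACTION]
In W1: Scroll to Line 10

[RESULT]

                 ┃       ░░░░░░░▒▒▒▒▒┃         
    ┏━━━━━━━━━━━━┃       ░░░░░░░▒▒▒▒▒┃━━━━┓    
    ┃ Spreadsheet┃       ░░░░░░░▒▒▒▒▒┃    ┃    
    ┠┏━━━━━━━━━━━┃       ░░░░░░░▒▒▒▒▒┃━━━━━━┓  
    ┃┃ FileViewer┃       ░░░░░░░▒▒▒▒▒┃      ┃  
    ┃┠───────────┃       ░░░░░░░▒▒▒▒▒┃──────┨  
    ┃┃2024-01-15 ┃       ░░░░░░░▒▒▒▒▒┃net.s▲┃  
    ┃┃2024-01-15 ┃       ░░░░░░░▒▒▒▒▒┃ache.░┃  
    ┃┃2024-01-15 ┃       ░░░░░░░▒▒▒▒▒┃pi.ha░┃  
    ┃┃2024-01-15 ┃       ░░░░░░░▒▒▒▒▒┃http.░┃  
    ┃┃2024-01-15 ┃       ░░░░░░░▒▒▒▒▒┃orker░┃  
    ┃┃2024-01-15 ┗━━━━━━━━━━━━━━━━━━━┛pi.ha░┃  
    ┃┃2024-01-15 00:00:36.323 [DEBUG] http.░┃  
    ┃┃2024-01-15 00:00:36.430 [INFO] cache.░┃  
    ┃┃2024-01-15 00:00:39.273 [INFO] cache.█┃  
    ┃┃2024-01-15 00:00:42.836 [WARN] cache.░┃  
    ┗┃2024-01-15 00:00:47.689 [ERROR] net.s░┃  
     ┃2024-01-15 00:00:49.184 [INFO] http.s░┃  
     ┃2024-01-15 00:00:50.418 [WARN] net.so▼┃  
     ┗━━━━━━━━━━━━━━━━━━━━━━━━━━━━━━━━━━━━━━┛  


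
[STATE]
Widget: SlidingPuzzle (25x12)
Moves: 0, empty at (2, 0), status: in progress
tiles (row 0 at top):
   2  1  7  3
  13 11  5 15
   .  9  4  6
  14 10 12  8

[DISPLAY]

┌────┬────┬────┬────┐    
│  2 │  1 │  7 │  3 │    
├────┼────┼────┼────┤    
│ 13 │ 11 │  5 │ 15 │    
├────┼────┼────┼────┤    
│    │  9 │  4 │  6 │    
├────┼────┼────┼────┤    
│ 14 │ 10 │ 12 │  8 │    
└────┴────┴────┴────┘    
Moves: 0                 
                         
                         


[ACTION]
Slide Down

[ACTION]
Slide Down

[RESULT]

┌────┬────┬────┬────┐    
│    │  1 │  7 │  3 │    
├────┼────┼────┼────┤    
│  2 │ 11 │  5 │ 15 │    
├────┼────┼────┼────┤    
│ 13 │  9 │  4 │  6 │    
├────┼────┼────┼────┤    
│ 14 │ 10 │ 12 │  8 │    
└────┴────┴────┴────┘    
Moves: 2                 
                         
                         


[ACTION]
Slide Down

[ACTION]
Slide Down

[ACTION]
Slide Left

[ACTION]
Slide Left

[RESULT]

┌────┬────┬────┬────┐    
│  1 │  7 │    │  3 │    
├────┼────┼────┼────┤    
│  2 │ 11 │  5 │ 15 │    
├────┼────┼────┼────┤    
│ 13 │  9 │  4 │  6 │    
├────┼────┼────┼────┤    
│ 14 │ 10 │ 12 │  8 │    
└────┴────┴────┴────┘    
Moves: 4                 
                         
                         


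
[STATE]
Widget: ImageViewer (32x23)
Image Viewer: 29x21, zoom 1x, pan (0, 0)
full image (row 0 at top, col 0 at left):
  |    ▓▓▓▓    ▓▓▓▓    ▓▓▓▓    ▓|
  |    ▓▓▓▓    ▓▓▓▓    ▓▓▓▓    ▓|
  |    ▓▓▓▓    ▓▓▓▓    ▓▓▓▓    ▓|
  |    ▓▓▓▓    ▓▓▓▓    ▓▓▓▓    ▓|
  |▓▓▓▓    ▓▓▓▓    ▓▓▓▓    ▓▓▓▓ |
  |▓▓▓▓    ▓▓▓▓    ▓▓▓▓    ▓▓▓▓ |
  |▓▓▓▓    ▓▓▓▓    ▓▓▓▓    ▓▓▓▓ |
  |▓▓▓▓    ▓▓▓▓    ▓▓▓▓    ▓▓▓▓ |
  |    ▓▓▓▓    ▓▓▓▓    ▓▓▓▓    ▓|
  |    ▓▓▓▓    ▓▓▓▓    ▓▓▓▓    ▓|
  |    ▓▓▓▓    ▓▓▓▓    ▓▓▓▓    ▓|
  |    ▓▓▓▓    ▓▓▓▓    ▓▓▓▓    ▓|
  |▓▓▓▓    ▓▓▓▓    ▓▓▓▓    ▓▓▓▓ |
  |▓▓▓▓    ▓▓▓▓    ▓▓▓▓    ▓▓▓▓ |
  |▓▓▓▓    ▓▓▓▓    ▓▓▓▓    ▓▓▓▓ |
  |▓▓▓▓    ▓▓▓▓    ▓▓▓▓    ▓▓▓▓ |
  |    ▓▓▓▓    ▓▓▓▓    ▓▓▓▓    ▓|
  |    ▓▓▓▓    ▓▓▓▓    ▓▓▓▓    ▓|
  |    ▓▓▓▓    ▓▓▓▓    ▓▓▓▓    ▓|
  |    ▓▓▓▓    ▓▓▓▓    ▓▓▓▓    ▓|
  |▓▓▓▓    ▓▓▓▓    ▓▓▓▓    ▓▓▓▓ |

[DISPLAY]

    ▓▓▓▓    ▓▓▓▓    ▓▓▓▓    ▓   
    ▓▓▓▓    ▓▓▓▓    ▓▓▓▓    ▓   
    ▓▓▓▓    ▓▓▓▓    ▓▓▓▓    ▓   
    ▓▓▓▓    ▓▓▓▓    ▓▓▓▓    ▓   
▓▓▓▓    ▓▓▓▓    ▓▓▓▓    ▓▓▓▓    
▓▓▓▓    ▓▓▓▓    ▓▓▓▓    ▓▓▓▓    
▓▓▓▓    ▓▓▓▓    ▓▓▓▓    ▓▓▓▓    
▓▓▓▓    ▓▓▓▓    ▓▓▓▓    ▓▓▓▓    
    ▓▓▓▓    ▓▓▓▓    ▓▓▓▓    ▓   
    ▓▓▓▓    ▓▓▓▓    ▓▓▓▓    ▓   
    ▓▓▓▓    ▓▓▓▓    ▓▓▓▓    ▓   
    ▓▓▓▓    ▓▓▓▓    ▓▓▓▓    ▓   
▓▓▓▓    ▓▓▓▓    ▓▓▓▓    ▓▓▓▓    
▓▓▓▓    ▓▓▓▓    ▓▓▓▓    ▓▓▓▓    
▓▓▓▓    ▓▓▓▓    ▓▓▓▓    ▓▓▓▓    
▓▓▓▓    ▓▓▓▓    ▓▓▓▓    ▓▓▓▓    
    ▓▓▓▓    ▓▓▓▓    ▓▓▓▓    ▓   
    ▓▓▓▓    ▓▓▓▓    ▓▓▓▓    ▓   
    ▓▓▓▓    ▓▓▓▓    ▓▓▓▓    ▓   
    ▓▓▓▓    ▓▓▓▓    ▓▓▓▓    ▓   
▓▓▓▓    ▓▓▓▓    ▓▓▓▓    ▓▓▓▓    
                                
                                


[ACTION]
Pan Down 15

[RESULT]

▓▓▓▓    ▓▓▓▓    ▓▓▓▓    ▓▓▓▓    
    ▓▓▓▓    ▓▓▓▓    ▓▓▓▓    ▓   
    ▓▓▓▓    ▓▓▓▓    ▓▓▓▓    ▓   
    ▓▓▓▓    ▓▓▓▓    ▓▓▓▓    ▓   
    ▓▓▓▓    ▓▓▓▓    ▓▓▓▓    ▓   
▓▓▓▓    ▓▓▓▓    ▓▓▓▓    ▓▓▓▓    
                                
                                
                                
                                
                                
                                
                                
                                
                                
                                
                                
                                
                                
                                
                                
                                
                                


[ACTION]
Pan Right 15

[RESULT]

 ▓▓▓▓    ▓▓▓▓                   
▓    ▓▓▓▓    ▓                  
▓    ▓▓▓▓    ▓                  
▓    ▓▓▓▓    ▓                  
▓    ▓▓▓▓    ▓                  
 ▓▓▓▓    ▓▓▓▓                   
                                
                                
                                
                                
                                
                                
                                
                                
                                
                                
                                
                                
                                
                                
                                
                                
                                


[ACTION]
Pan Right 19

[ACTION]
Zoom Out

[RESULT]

                                
                                
                                
                                
                                
                                
                                
                                
                                
                                
                                
                                
                                
                                
                                
                                
                                
                                
                                
                                
                                
                                
                                


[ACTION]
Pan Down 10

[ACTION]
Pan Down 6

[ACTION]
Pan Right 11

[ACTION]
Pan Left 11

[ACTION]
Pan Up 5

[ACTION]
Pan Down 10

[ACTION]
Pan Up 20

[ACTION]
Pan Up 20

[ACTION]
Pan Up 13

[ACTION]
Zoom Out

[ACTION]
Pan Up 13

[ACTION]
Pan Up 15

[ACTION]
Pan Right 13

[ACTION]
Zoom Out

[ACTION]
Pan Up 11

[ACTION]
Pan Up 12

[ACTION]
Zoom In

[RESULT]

▓        ▓▓                     
▓        ▓▓                     
▓        ▓▓                     
▓        ▓▓                     
▓        ▓▓                     
▓        ▓▓                     
▓        ▓▓                     
▓        ▓▓                     
 ▓▓▓▓▓▓▓▓                       
 ▓▓▓▓▓▓▓▓                       
 ▓▓▓▓▓▓▓▓                       
 ▓▓▓▓▓▓▓▓                       
 ▓▓▓▓▓▓▓▓                       
 ▓▓▓▓▓▓▓▓                       
 ▓▓▓▓▓▓▓▓                       
 ▓▓▓▓▓▓▓▓                       
▓        ▓▓                     
▓        ▓▓                     
▓        ▓▓                     
▓        ▓▓                     
▓        ▓▓                     
▓        ▓▓                     
▓        ▓▓                     


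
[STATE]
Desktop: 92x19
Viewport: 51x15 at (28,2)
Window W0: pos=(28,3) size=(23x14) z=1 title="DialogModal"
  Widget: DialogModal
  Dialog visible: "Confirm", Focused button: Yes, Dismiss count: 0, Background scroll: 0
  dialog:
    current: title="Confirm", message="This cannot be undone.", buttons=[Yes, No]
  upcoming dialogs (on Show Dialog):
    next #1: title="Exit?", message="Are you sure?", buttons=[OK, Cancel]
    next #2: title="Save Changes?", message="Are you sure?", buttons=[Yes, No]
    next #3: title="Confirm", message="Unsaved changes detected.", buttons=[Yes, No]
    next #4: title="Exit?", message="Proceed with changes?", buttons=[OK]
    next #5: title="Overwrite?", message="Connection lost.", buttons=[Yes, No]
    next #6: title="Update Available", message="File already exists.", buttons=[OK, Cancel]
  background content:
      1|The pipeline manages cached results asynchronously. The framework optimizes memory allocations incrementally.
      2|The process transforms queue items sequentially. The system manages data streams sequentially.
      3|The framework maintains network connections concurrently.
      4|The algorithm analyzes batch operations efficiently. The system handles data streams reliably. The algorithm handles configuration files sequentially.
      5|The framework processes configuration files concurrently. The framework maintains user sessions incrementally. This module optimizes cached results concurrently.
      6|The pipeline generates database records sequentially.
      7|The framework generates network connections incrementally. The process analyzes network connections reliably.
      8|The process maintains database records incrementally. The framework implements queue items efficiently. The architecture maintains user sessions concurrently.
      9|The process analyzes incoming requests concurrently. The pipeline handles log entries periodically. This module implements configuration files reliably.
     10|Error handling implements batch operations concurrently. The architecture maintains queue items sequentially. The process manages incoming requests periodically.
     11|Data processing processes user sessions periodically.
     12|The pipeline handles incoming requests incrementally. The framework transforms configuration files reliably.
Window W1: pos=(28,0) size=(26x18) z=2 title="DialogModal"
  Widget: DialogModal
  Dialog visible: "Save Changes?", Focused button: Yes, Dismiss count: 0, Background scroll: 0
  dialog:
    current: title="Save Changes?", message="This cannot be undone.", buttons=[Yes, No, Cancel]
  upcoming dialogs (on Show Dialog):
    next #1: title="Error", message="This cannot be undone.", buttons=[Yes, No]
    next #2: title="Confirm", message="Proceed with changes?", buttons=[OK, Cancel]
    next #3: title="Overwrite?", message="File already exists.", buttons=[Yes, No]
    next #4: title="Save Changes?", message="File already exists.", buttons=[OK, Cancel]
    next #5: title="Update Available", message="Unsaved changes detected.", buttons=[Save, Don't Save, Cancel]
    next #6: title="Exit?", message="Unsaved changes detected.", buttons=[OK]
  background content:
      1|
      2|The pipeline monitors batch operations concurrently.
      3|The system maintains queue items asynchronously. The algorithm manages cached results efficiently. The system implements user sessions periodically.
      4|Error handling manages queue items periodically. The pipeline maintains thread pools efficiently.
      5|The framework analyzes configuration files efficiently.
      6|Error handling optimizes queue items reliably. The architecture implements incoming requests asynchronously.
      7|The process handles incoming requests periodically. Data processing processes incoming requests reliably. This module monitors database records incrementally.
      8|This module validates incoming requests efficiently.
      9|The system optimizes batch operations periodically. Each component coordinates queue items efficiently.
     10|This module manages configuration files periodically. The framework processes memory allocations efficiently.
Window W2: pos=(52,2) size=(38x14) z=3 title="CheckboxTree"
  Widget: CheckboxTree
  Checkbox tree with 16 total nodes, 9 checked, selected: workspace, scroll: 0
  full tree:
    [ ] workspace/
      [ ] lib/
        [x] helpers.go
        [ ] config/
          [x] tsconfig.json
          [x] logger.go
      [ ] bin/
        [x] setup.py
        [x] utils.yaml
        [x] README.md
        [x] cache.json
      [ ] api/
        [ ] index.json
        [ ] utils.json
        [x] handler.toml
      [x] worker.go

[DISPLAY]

┠───────────────────────┏━━━━━━━━━━━━━━━━━━━━━━━━━━
┃                       ┃ CheckboxTree             
┃The pipeline monitors b┠──────────────────────────
┃The system maintains qu┃>[-] workspace/           
┃Error handling manages ┃   [x] lib/               
┃Th┌──────────────────┐ ┃     [x] helpers.go       
┃Er│  Save Changes?   │e┃     [x] config/          
┃Th│This cannot be und│c┃       [x] tsconfig.json  
┃Th│[Yes]  No   Cancel│i┃       [x] logger.go      
┃Th└──────────────────┘a┃   [x] bin/               
┃This module manages con┃     [x] setup.py         
┃                       ┃     [x] utils.yaml       
┃                       ┃     [x] README.md        
┃                       ┗━━━━━━━━━━━━━━━━━━━━━━━━━━
┃                        ┃                         


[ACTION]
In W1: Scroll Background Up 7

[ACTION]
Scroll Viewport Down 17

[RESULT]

┃The pipeline monitors b┠──────────────────────────
┃The system maintains qu┃>[-] workspace/           
┃Error handling manages ┃   [x] lib/               
┃Th┌──────────────────┐ ┃     [x] helpers.go       
┃Er│  Save Changes?   │e┃     [x] config/          
┃Th│This cannot be und│c┃       [x] tsconfig.json  
┃Th│[Yes]  No   Cancel│i┃       [x] logger.go      
┃Th└──────────────────┘a┃   [x] bin/               
┃This module manages con┃     [x] setup.py         
┃                       ┃     [x] utils.yaml       
┃                       ┃     [x] README.md        
┃                       ┗━━━━━━━━━━━━━━━━━━━━━━━━━━
┃                        ┃                         
┗━━━━━━━━━━━━━━━━━━━━━━━━┛                         
                                                   


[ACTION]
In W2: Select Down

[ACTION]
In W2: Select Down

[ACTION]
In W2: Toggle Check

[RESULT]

┃The pipeline monitors b┠──────────────────────────
┃The system maintains qu┃ [-] workspace/           
┃Error handling manages ┃   [-] lib/               
┃Th┌──────────────────┐ ┃>    [ ] helpers.go       
┃Er│  Save Changes?   │e┃     [x] config/          
┃Th│This cannot be und│c┃       [x] tsconfig.json  
┃Th│[Yes]  No   Cancel│i┃       [x] logger.go      
┃Th└──────────────────┘a┃   [x] bin/               
┃This module manages con┃     [x] setup.py         
┃                       ┃     [x] utils.yaml       
┃                       ┃     [x] README.md        
┃                       ┗━━━━━━━━━━━━━━━━━━━━━━━━━━
┃                        ┃                         
┗━━━━━━━━━━━━━━━━━━━━━━━━┛                         
                                                   


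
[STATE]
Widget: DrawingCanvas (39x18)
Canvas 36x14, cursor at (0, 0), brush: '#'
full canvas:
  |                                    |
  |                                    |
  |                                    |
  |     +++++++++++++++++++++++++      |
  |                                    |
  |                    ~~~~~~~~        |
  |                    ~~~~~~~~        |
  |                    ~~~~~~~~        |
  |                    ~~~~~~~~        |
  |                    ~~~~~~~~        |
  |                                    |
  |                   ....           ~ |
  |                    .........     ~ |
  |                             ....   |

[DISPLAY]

+                                      
                                       
                                       
     +++++++++++++++++++++++++         
                                       
                    ~~~~~~~~           
                    ~~~~~~~~           
                    ~~~~~~~~           
                    ~~~~~~~~           
                    ~~~~~~~~           
                                       
                   ....           ~    
                    .........     ~    
                             ....      
                                       
                                       
                                       
                                       


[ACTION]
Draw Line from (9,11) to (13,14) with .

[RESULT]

+                                      
                                       
                                       
     +++++++++++++++++++++++++         
                                       
                    ~~~~~~~~           
                    ~~~~~~~~           
                    ~~~~~~~~           
                    ~~~~~~~~           
           .        ~~~~~~~~           
            .                          
            .      ....           ~    
             .      .........     ~    
              .              ....      
                                       
                                       
                                       
                                       


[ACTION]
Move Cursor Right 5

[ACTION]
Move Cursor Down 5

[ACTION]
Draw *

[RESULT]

                                       
                                       
                                       
     +++++++++++++++++++++++++         
                                       
     *              ~~~~~~~~           
                    ~~~~~~~~           
                    ~~~~~~~~           
                    ~~~~~~~~           
           .        ~~~~~~~~           
            .                          
            .      ....           ~    
             .      .........     ~    
              .              ....      
                                       
                                       
                                       
                                       


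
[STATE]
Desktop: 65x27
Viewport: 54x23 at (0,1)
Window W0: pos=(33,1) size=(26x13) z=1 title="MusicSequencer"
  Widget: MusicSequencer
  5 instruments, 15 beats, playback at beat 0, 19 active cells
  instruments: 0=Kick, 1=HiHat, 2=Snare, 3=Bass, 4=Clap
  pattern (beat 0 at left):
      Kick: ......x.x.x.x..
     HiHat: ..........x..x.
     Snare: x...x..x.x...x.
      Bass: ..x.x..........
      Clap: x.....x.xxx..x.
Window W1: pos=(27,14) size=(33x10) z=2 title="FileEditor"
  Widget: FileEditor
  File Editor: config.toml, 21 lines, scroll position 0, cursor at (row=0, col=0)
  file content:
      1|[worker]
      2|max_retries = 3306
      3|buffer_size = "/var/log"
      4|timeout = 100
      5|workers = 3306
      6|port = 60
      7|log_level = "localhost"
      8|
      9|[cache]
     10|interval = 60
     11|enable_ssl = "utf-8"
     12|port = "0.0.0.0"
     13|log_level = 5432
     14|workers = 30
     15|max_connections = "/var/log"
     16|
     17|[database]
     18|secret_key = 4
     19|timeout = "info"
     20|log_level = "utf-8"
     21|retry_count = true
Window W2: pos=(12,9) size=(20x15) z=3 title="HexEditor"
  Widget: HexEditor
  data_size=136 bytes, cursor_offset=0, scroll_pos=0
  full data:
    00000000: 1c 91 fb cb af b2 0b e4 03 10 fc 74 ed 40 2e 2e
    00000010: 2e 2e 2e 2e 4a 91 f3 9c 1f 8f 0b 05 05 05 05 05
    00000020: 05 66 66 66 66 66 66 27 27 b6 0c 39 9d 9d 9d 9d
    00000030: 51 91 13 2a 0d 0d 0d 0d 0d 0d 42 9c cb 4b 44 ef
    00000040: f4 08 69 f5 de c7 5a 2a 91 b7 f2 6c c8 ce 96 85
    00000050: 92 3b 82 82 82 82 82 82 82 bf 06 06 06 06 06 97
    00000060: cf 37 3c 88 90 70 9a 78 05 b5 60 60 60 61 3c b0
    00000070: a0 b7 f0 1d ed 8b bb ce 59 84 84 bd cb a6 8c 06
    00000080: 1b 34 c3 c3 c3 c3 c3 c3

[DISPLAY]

                                 ┏━━━━━━━━━━━━━━━━━━━━
                                 ┃ MusicSequencer     
                                 ┠────────────────────
                                 ┃      ▼1234567890123
                                 ┃  Kick······█·█·█·█·
                                 ┃ HiHat··········█··█
                                 ┃ Snare█···█··█·█···█
                                 ┃  Bass··█·█·········
            ┏━━━━━━━━━━━━━━━━━━┓ ┃  Clap█·····█·███··█
            ┃ HexEditor        ┃ ┃                    
            ┠──────────────────┨ ┃                    
            ┃00000000  1C 91 fb┃ ┃                    
            ┃00000010  2e 2e 2e┃ ┗━━━━━━━━━━━━━━━━━━━━
            ┃00000020  05 66 66┃━━━━━━━━━━━━━━━━━━━━━━
            ┃00000030  51 91 13┃eEditor               
            ┃00000040  f4 08 69┃──────────────────────
            ┃00000050  92 3b 82┃ker]                  
            ┃00000060  cf 37 3c┃retries = 3306        
            ┃00000070  a0 b7 f0┃er_size = "/var/log"  
            ┃00000080  1b 34 c3┃out = 100             
            ┃                  ┃ers = 3306            
            ┃                  ┃ = 60                 
            ┗━━━━━━━━━━━━━━━━━━┛━━━━━━━━━━━━━━━━━━━━━━


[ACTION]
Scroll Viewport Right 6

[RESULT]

                           ┏━━━━━━━━━━━━━━━━━━━━━━━━┓ 
                           ┃ MusicSequencer         ┃ 
                           ┠────────────────────────┨ 
                           ┃      ▼12345678901234   ┃ 
                           ┃  Kick······█·█·█·█··   ┃ 
                           ┃ HiHat··········█··█·   ┃ 
                           ┃ Snare█···█··█·█···█·   ┃ 
                           ┃  Bass··█·█··········   ┃ 
      ┏━━━━━━━━━━━━━━━━━━┓ ┃  Clap█·····█·███··█·   ┃ 
      ┃ HexEditor        ┃ ┃                        ┃ 
      ┠──────────────────┨ ┃                        ┃ 
      ┃00000000  1C 91 fb┃ ┃                        ┃ 
      ┃00000010  2e 2e 2e┃ ┗━━━━━━━━━━━━━━━━━━━━━━━━┛ 
      ┃00000020  05 66 66┃━━━━━━━━━━━━━━━━━━━━━━━━━━━┓
      ┃00000030  51 91 13┃eEditor                    ┃
      ┃00000040  f4 08 69┃───────────────────────────┨
      ┃00000050  92 3b 82┃ker]                      ▲┃
      ┃00000060  cf 37 3c┃retries = 3306            █┃
      ┃00000070  a0 b7 f0┃er_size = "/var/log"      ░┃
      ┃00000080  1b 34 c3┃out = 100                 ░┃
      ┃                  ┃ers = 3306                ░┃
      ┃                  ┃ = 60                     ▼┃
      ┗━━━━━━━━━━━━━━━━━━┛━━━━━━━━━━━━━━━━━━━━━━━━━━━┛


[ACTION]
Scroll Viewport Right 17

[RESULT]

                      ┏━━━━━━━━━━━━━━━━━━━━━━━━┓      
                      ┃ MusicSequencer         ┃      
                      ┠────────────────────────┨      
                      ┃      ▼12345678901234   ┃      
                      ┃  Kick······█·█·█·█··   ┃      
                      ┃ HiHat··········█··█·   ┃      
                      ┃ Snare█···█··█·█···█·   ┃      
                      ┃  Bass··█·█··········   ┃      
 ┏━━━━━━━━━━━━━━━━━━┓ ┃  Clap█·····█·███··█·   ┃      
 ┃ HexEditor        ┃ ┃                        ┃      
 ┠──────────────────┨ ┃                        ┃      
 ┃00000000  1C 91 fb┃ ┃                        ┃      
 ┃00000010  2e 2e 2e┃ ┗━━━━━━━━━━━━━━━━━━━━━━━━┛      
 ┃00000020  05 66 66┃━━━━━━━━━━━━━━━━━━━━━━━━━━━┓     
 ┃00000030  51 91 13┃eEditor                    ┃     
 ┃00000040  f4 08 69┃───────────────────────────┨     
 ┃00000050  92 3b 82┃ker]                      ▲┃     
 ┃00000060  cf 37 3c┃retries = 3306            █┃     
 ┃00000070  a0 b7 f0┃er_size = "/var/log"      ░┃     
 ┃00000080  1b 34 c3┃out = 100                 ░┃     
 ┃                  ┃ers = 3306                ░┃     
 ┃                  ┃ = 60                     ▼┃     
 ┗━━━━━━━━━━━━━━━━━━┛━━━━━━━━━━━━━━━━━━━━━━━━━━━┛     


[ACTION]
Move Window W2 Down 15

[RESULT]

                      ┏━━━━━━━━━━━━━━━━━━━━━━━━┓      
                      ┃ MusicSequencer         ┃      
                      ┠────────────────────────┨      
                      ┃      ▼12345678901234   ┃      
                      ┃  Kick······█·█·█·█··   ┃      
                      ┃ HiHat··········█··█·   ┃      
                      ┃ Snare█···█··█·█···█·   ┃      
                      ┃  Bass··█·█··········   ┃      
                      ┃  Clap█·····█·███··█·   ┃      
                      ┃                        ┃      
                      ┃                        ┃      
 ┏━━━━━━━━━━━━━━━━━━┓ ┃                        ┃      
 ┃ HexEditor        ┃ ┗━━━━━━━━━━━━━━━━━━━━━━━━┛      
 ┠──────────────────┨━━━━━━━━━━━━━━━━━━━━━━━━━━━┓     
 ┃00000000  1C 91 fb┃eEditor                    ┃     
 ┃00000010  2e 2e 2e┃───────────────────────────┨     
 ┃00000020  05 66 66┃ker]                      ▲┃     
 ┃00000030  51 91 13┃retries = 3306            █┃     
 ┃00000040  f4 08 69┃er_size = "/var/log"      ░┃     
 ┃00000050  92 3b 82┃out = 100                 ░┃     
 ┃00000060  cf 37 3c┃ers = 3306                ░┃     
 ┃00000070  a0 b7 f0┃ = 60                     ▼┃     
 ┃00000080  1b 34 c3┃━━━━━━━━━━━━━━━━━━━━━━━━━━━┛     
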